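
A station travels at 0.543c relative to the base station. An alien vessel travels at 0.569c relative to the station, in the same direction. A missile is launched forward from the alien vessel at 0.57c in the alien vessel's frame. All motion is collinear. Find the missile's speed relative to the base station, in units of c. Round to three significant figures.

0.956c

Compose velocities in two stages. Stage 1 (into S'): u₁ = (0.57+0.569)/(1+0.57×0.569) = 0.86006.
Stage 2 (into S): u = (0.86006+0.543)/(1+0.86006×0.543) = 0.95641, so the speed is 0.956c.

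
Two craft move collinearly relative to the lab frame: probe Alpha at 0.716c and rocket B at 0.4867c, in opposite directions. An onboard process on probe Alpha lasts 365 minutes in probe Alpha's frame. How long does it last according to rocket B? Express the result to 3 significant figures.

The velocity of probe Alpha relative to rocket B is (0.716 + 0.4867)c / (1 + 0.716×0.4867) = 0.89189c; relative speed 0.89189c.
γ for this relative speed: γ = 1/√(1 − 0.795468) = 2.2112.
The clock on probe Alpha records proper time, so rocket B measures Δt = γΔτ = 2.2112 × 365 = 807 minutes.

807 minutes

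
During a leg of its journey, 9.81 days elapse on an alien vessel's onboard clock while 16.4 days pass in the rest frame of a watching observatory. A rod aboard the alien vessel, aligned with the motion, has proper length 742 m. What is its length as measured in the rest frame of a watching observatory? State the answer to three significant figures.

γ = Δt/Δτ = 16.4/9.81 = 1.67176.
L = L₀/γ = 742/1.67176 = 444 m.

444 m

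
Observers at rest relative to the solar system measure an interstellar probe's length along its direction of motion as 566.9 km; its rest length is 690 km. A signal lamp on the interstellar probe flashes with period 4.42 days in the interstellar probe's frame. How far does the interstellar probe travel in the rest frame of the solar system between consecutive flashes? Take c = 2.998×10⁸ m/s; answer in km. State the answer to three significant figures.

7.94×10^10 km

γ = L₀/L = 690/566.9 = 1.21715.
β = √(1 − 1/γ²) = 0.57008. Lab-frame period = γτ = 1.21715×4.42 days = 5.3798 days. Distance = βc × γτ = 0.57008 × 2.998×10⁸ m/s × 464814.72 s = 7.9441×10^13 m = 7.94×10^10 km.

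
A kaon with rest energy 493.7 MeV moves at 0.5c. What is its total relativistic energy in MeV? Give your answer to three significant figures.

γ = 1/√(1 − β²) = 1/√(1 − 0.25) = 1/√0.75 = 1/0.866025 = 1.1547.
Total energy: E = γmc² = 1.1547 × 493.7 MeV = 570 MeV.

570 MeV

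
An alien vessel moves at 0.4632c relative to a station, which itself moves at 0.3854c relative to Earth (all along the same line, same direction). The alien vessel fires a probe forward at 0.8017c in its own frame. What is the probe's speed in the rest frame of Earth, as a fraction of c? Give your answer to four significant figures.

First combine the probe and alien vessel (S''→S'): u₁ = (0.8017 + 0.4632)/(1 + 0.8017×0.4632) = 1.2649/1.37134744 = 0.92238.
Then combine with the station (S'→S): u = (0.92238 + 0.3854)/(1 + 0.92238×0.3854) = 1.30778/1.355485252 = 0.96481.

0.9648c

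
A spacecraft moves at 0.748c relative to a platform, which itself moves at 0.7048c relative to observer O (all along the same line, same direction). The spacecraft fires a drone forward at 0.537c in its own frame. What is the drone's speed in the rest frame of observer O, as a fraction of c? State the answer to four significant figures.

First combine the drone and spacecraft (S''→S'): u₁ = (0.537 + 0.748)/(1 + 0.537×0.748) = 1.285/1.401676 = 0.91676.
Then combine with the platform (S'→S): u = (0.91676 + 0.7048)/(1 + 0.91676×0.7048) = 1.62156/1.646132448 = 0.98507.

0.9851c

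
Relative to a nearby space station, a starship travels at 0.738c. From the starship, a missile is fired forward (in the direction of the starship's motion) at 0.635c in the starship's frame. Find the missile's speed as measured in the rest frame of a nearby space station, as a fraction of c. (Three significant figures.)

0.935c

In units of c, u = (u' + v)/(1 + u'v) with u' = 0.635 and v = 0.738.
Numerator: 0.635 + 0.738 = 1.373. Denominator: 1 + (0.635)(0.738) = 1.46863.
u = 1.373/1.46863 = 0.93488, so the speed is 0.935c.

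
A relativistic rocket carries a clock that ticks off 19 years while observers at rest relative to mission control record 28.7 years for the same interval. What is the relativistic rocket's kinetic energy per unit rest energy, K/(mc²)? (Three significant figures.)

γ = Δt/Δτ = 28.7/19 = 1.51053.
Since K = (γ−1)mc², K/(mc²) = 1.51053 − 1 = 0.511.

0.511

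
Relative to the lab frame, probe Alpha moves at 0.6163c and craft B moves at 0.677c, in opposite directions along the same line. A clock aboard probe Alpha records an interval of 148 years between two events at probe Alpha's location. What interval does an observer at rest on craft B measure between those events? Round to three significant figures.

362 years

Transform probe Alpha's velocity into craft B's frame: (0.6163 + 0.677)/(1 + 0.6163·0.677) = 1.2933/1.4172351, so the relative speed is 0.91255c.
At |u| = 0.91255c, γ = (1 − 0.832748)^(−1/2) = 2.4452.
Probe Alpha's interval is proper; time dilation gives Δt_B = γΔτ = 2.4452 × 148 years = 362 years.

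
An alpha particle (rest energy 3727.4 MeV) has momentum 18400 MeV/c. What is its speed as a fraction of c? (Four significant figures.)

pc/(mc²) = 18400/3727.4 = 4.9364 = βγ = β/√(1−β²).
So β² = x²/(1 + x²) with x = 4.9364: x² = 24.368, β² = 24.368/25.368 = 0.96058, β = 0.9801.

0.9801c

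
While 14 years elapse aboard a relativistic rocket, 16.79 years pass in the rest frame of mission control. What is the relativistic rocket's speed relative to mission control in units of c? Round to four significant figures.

0.5520c

γ = Δt/Δτ = 16.79/14 = 1.1993.
β = √(1 − 1/γ²) = √(1 − 0.695255) = √0.304745 = 0.5520.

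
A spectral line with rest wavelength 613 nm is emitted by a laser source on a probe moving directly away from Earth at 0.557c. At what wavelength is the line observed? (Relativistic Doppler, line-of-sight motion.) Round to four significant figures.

1149 nm

Relativistic Doppler for wavelength: λ_obs = λ_src · √((1+β)/(1−β)).
With β = 0.557: factor = √(1.557/0.443) = 1.8747.
λ_obs = 613 × 1.8747 = 1149 nm.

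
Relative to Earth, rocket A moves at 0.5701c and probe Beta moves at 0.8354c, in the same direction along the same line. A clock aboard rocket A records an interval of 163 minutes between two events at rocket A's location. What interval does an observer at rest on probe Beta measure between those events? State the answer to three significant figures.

189 minutes

Transform rocket A's velocity into probe Beta's frame: (0.5701 − 0.8354)/(1 − 0.5701·0.8354) = −0.2653/0.52373846, so the relative speed is 0.50655c.
γ for this relative speed: γ = 1/√(1 − 0.256593) = 1.1598.
Rocket A's interval is proper; time dilation gives Δt_B = γΔτ = 1.1598 × 163 minutes = 189 minutes.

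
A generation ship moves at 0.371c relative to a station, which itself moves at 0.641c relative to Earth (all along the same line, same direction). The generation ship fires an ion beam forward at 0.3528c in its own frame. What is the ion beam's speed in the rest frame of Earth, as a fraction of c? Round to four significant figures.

0.9084c

First combine the ion beam and generation ship (S''→S'): u₁ = (0.3528 + 0.371)/(1 + 0.3528×0.371) = 0.7238/1.1308888 = 0.64003.
Then combine with the station (S'→S): u = (0.64003 + 0.641)/(1 + 0.64003×0.641) = 1.28103/1.41025923 = 0.90836.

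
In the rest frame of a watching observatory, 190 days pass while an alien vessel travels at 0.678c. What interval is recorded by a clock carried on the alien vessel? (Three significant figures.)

With β = 0.678, γ = 1/√(1 − 0.678²) = 1/√0.540316 = 1.3604.
The moving clock records proper time: Δτ = Δt/γ = 190/1.3604 = 140 days.

140 days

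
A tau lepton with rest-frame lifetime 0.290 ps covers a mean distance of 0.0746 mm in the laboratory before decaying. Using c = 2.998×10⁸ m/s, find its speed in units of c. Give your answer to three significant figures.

Let x = d/(cτ) = 7.460×10^-5 m / (2.998×10⁸ m/s × 2.900×10^-13 s) = 0.85804. Since d = βγcτ, x = βγ = β/√(1−β²).
Solving: β² = x²/(1+x²) = 0.736233/1.736233 = 0.42404, so β = 0.651.

0.651c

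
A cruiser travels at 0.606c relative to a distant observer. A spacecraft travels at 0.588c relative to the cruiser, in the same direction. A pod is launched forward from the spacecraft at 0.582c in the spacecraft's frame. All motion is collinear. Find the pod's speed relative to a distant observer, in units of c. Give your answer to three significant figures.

First combine the pod and spacecraft (S''→S'): u₁ = (0.582 + 0.588)/(1 + 0.582×0.588) = 1.17/1.342216 = 0.87169.
Then combine with the cruiser (S'→S): u = (0.87169 + 0.606)/(1 + 0.87169×0.606) = 1.47769/1.52824414 = 0.96692.

0.967c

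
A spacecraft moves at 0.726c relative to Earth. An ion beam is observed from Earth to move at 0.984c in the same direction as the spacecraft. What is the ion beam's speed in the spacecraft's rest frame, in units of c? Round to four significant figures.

0.9033c

Transform to the spacecraft's frame: u' = (u − v)/(1 − uv/c²).
u' = (0.984 − 0.726)/(1 − 0.984×0.726) = 0.258/0.285616 = 0.90331.
Speed in the spacecraft's frame: 0.9033c (in the same direction).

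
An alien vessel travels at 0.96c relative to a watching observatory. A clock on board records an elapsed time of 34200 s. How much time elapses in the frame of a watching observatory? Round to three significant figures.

1.22×10^5 s

With β = 0.96, γ = 1/√(1 − 0.96²) = 1/√0.0784 = 3.5714.
The onboard clock measures proper time, so the interval in the rest frame of a watching observatory is dilated: Δt = γ·Δτ = 3.5714 × 34200 s = 1.22×10^5 s.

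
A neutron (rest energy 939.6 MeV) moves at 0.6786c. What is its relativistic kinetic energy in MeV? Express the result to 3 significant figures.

Lorentz factor: γ = (1 − 0.46049796)^(−1/2) = 1.36146.
Kinetic energy: K = (γ − 1)mc² = (1.36146 − 1) × 939.6 MeV = 0.36146 × 939.6 = 340 MeV.

340 MeV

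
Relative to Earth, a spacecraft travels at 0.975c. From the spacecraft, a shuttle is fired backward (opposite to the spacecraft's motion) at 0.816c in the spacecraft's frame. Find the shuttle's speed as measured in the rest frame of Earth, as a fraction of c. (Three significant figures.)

Relativistic velocity addition: u = (u' + v)/(1 + u'v/c²), with u' = −0.816c and v = 0.975c.
Numerator: −0.816 + 0.975 = 0.159. Denominator: 1 + (−0.816)(0.975) = 0.2044.
u = 0.159/0.2044 = 0.77789, so the speed is 0.778c.

0.778c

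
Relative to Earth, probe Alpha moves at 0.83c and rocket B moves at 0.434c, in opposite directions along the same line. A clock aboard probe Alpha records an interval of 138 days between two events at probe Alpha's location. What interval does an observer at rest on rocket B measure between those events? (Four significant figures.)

373.6 days

Transform probe Alpha's velocity into rocket B's frame: (0.83 + 0.434)/(1 + 0.83·0.434) = 1.264/1.36022, so the relative speed is 0.92926c.
At |u| = 0.92926c, γ = (1 − 0.863524)^(−1/2) = 2.7069.
Probe Alpha's interval is proper; time dilation gives Δt_B = γΔτ = 2.7069 × 138 days = 373.6 days.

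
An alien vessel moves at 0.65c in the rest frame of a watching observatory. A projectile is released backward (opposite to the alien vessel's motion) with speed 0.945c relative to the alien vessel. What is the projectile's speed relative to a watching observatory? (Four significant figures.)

In units of c, u = (u' + v)/(1 + u'v) with u' = −0.945 and v = 0.65.
Numerator: −0.945 + 0.65 = −0.295. Denominator: 1 + (−0.945)(0.65) = 0.38575.
u = −0.295/0.38575 = −0.76474, so the speed is 0.7647c.

0.7647c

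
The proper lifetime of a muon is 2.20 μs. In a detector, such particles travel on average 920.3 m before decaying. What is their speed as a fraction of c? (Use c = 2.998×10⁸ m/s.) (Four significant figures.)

0.8128c

Let x = d/(cτ) = 920.3 m / (2.998×10⁸ m/s × 2.200×10^-6 s) = 1.3953. Since d = βγcτ, x = βγ = β/√(1−β²).
Solving: β² = x²/(1+x²) = 1.94686/2.94686 = 0.660656, so β = 0.8128.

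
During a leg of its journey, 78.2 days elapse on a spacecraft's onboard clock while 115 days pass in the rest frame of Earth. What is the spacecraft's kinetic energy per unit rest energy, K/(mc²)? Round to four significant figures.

0.4706

γ = Δt/Δτ = 115/78.2 = 1.47059.
Since K = (γ−1)mc², K/(mc²) = 1.47059 − 1 = 0.4706.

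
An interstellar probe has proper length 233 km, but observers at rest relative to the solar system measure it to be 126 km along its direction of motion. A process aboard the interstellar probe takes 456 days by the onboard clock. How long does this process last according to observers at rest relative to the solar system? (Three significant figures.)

From L = L₀/γ: γ = 233/126 = 1.84921.
Δt = γΔτ = 1.84921 × 456 = 843 days.

843 days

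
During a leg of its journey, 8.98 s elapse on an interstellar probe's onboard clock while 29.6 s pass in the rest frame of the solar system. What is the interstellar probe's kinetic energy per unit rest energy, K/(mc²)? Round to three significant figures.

The time-dilation ratio gives γ = 29.6/8.98 = 3.29621.
K/(mc²) = γ − 1 = 3.29621 − 1 = 2.30.

2.30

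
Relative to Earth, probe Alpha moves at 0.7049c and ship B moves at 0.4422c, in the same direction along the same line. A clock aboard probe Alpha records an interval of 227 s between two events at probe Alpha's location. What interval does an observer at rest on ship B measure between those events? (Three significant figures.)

The velocity of probe Alpha relative to ship B is (0.7049 − 0.4422)c / (1 − 0.7049×0.4422) = 0.38167c; relative speed 0.38167c.
γ for this relative speed: γ = 1/√(1 − 0.145672) = 1.0819.
The clock on probe Alpha records proper time, so ship B measures Δt = γΔτ = 1.0819 × 227 = 246 s.

246 s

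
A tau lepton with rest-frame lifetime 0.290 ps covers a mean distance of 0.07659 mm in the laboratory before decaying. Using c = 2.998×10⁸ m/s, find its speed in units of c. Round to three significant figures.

0.661c

Let x = d/(cτ) = 7.659×10^-5 m / (2.998×10⁸ m/s × 2.900×10^-13 s) = 0.88093. Since d = βγcτ, x = βγ = β/√(1−β²).
Solving: β² = x²/(1+x²) = 0.776038/1.776038 = 0.436949, so β = 0.661.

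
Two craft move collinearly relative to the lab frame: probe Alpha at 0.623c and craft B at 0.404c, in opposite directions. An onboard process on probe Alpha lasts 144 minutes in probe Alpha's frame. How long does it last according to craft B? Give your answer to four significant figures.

251.9 minutes

Transform probe Alpha's velocity into craft B's frame: (0.623 + 0.404)/(1 + 0.623·0.404) = 1.027/1.251692, so the relative speed is 0.82049c.
γ for this relative speed: γ = 1/√(1 − 0.673204) = 1.7493.
The clock on probe Alpha records proper time, so craft B measures Δt = γΔτ = 1.7493 × 144 = 251.9 minutes.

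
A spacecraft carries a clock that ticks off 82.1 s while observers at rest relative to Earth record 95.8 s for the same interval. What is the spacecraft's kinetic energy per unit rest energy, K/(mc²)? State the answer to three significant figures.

From Δt = γΔτ: γ = 95.8/82.1 = 1.16687.
K/(mc²) = γ − 1 = 1.16687 − 1 = 0.167.

0.167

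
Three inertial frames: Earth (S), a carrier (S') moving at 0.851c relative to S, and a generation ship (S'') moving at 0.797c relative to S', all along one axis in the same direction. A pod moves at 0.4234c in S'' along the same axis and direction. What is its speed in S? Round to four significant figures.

Apply u = (u'+v)/(1+u'v) twice. Pod in the carrier frame: (0.4234+0.797)/(1+0.4234·0.797) = 1.2204/1.3374498 = 0.91248c.
That velocity, transformed to the rest frame of Earth: (0.91248+0.851)/(1+0.91248·0.851) = 1.76348/1.77652048 = 0.99266c.

0.9927c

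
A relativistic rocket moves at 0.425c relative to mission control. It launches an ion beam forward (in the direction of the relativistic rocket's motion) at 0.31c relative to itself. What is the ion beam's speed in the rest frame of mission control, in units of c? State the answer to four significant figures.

Relativistic velocity addition: u = (u' + v)/(1 + u'v/c²), with u' = 0.31c and v = 0.425c.
Numerator: 0.31 + 0.425 = 0.735. Denominator: 1 + (0.31)(0.425) = 1.13175.
u = 0.735/1.13175 = 0.64944, so the speed is 0.6494c.

0.6494c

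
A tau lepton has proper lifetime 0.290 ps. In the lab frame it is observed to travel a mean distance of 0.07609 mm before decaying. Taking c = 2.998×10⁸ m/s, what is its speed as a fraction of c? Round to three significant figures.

0.659c

d = βγcτ ⇒ βγ = d/(cτ) = 7.609×10^-5 m / (8.6942×10^-5 m) = 0.87518.
β = (βγ)/√(1+(βγ)²) = 0.87518/√1.76594 = 0.659.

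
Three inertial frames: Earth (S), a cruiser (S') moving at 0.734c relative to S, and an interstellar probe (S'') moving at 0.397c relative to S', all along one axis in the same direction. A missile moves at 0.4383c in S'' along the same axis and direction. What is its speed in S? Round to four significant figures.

0.9496c

Apply u = (u'+v)/(1+u'v) twice. Missile in the cruiser frame: (0.4383+0.397)/(1+0.4383·0.397) = 0.8353/1.1740051 = 0.7115c.
That velocity, transformed to the rest frame of Earth: (0.7115+0.734)/(1+0.7115·0.734) = 1.4455/1.522241 = 0.94959c.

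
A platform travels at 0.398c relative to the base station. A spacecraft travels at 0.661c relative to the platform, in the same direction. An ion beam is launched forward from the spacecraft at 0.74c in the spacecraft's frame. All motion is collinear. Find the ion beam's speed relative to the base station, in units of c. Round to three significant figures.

First combine the ion beam and spacecraft (S''→S'): u₁ = (0.74 + 0.661)/(1 + 0.74×0.661) = 1.401/1.48914 = 0.94081.
Then combine with the platform (S'→S): u = (0.94081 + 0.398)/(1 + 0.94081×0.398) = 1.33881/1.37444238 = 0.97408.

0.974c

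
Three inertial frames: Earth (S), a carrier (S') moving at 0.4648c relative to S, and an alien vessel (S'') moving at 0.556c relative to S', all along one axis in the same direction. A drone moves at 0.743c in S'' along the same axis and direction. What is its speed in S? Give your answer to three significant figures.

Compose velocities in two stages. Stage 1 (into S'): u₁ = (0.743+0.556)/(1+0.743×0.556) = 0.91925.
Stage 2 (into S): u = (0.91925+0.4648)/(1+0.91925×0.4648) = 0.96972, so the speed is 0.970c.

0.970c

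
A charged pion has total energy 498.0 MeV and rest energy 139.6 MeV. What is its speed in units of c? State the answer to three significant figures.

γ = E/(mc²) = 498.0/139.6 = 3.5673.
β = √(1 − 1/γ²) = √(1 − 0.0785816) = √0.9214184 = 0.960.

0.960c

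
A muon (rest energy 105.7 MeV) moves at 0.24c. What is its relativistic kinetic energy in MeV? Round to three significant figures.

With β = 0.24, γ = 1/√(1 − 0.24²) = 1/√0.9424 = 1.030107.
Kinetic energy: K = (γ − 1)mc² = (1.030107 − 1) × 105.7 MeV = 0.030107 × 105.7 = 3.18 MeV.

3.18 MeV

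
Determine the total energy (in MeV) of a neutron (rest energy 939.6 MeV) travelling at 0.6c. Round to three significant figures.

With β = 0.6, γ = 1/√(1 − 0.6²) = 1/√0.64 = 1.25.
Total energy: E = γmc² = 1.25 × 939.6 MeV = 1170 MeV.

1170 MeV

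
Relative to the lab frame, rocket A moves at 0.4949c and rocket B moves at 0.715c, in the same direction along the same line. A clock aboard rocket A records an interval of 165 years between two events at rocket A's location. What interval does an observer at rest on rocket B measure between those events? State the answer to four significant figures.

Transform rocket A's velocity into rocket B's frame: (0.4949 − 0.715)/(1 − 0.4949·0.715) = −0.2201/0.6461465, so the relative speed is 0.34063c.
γ for this relative speed: γ = 1/√(1 − 0.116029) = 1.0636.
Rocket A's interval is proper; time dilation gives Δt_B = γΔτ = 1.0636 × 165 years = 175.5 years.

175.5 years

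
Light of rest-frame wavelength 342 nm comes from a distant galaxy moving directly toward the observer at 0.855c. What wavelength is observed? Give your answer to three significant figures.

95.6 nm

Relativistic Doppler for wavelength: λ_obs = λ_src · √((1−β)/(1+β)).
With β = 0.855: factor = √(0.145/1.855) = 0.27958.
λ_obs = 342 × 0.27958 = 95.6 nm.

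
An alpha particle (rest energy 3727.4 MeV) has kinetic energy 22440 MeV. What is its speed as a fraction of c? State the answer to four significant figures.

0.9898c

γ = 1 + K/(mc²) = 1 + 22440/3727.4 = 7.0203.
β = √(1 − 1/γ²) = √(1 − 0.0202903) = √0.9797097 = 0.9898.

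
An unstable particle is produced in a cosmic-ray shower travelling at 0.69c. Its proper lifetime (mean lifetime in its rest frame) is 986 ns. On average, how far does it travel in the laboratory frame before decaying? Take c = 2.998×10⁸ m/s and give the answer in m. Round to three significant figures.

282 m

Lorentz factor: γ = (1 − 0.4761)^(−1/2) = 1.3816.
Lab-frame lifetime: Δt = γτ = 1.3816 × 986 ns = 1362.3 ns.
Distance: d = vΔt = 0.69 × 2.998×10⁸ m/s × 1.3623×10^-6 s = 282 m.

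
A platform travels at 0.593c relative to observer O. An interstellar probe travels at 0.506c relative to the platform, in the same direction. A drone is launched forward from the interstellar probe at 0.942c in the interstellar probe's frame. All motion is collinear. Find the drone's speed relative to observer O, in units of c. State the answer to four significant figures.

Compose velocities in two stages. Stage 1 (into S'): u₁ = (0.942+0.506)/(1+0.942×0.506) = 0.9806.
Stage 2 (into S): u = (0.9806+0.593)/(1+0.9806×0.593) = 0.99501, so the speed is 0.9950c.

0.9950c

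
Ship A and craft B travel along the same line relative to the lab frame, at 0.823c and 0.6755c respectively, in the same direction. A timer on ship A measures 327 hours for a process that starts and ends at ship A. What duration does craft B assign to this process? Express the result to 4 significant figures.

346.7 hours

Transform ship A's velocity into craft B's frame: (0.823 − 0.6755)/(1 − 0.823·0.6755) = 0.1475/0.4440635, so the relative speed is 0.33216c.
γ for this relative speed: γ = 1/√(1 − 0.11033) = 1.0602.
The clock on ship A records proper time, so craft B measures Δt = γΔτ = 1.0602 × 327 = 346.7 hours.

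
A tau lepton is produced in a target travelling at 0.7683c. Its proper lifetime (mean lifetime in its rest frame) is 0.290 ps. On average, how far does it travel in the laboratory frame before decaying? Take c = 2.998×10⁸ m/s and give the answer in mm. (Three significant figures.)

γ = 1/√(1 − β²) = 1/√(1 − 0.59028489) = 1/√0.40971511 = 1/0.64009 = 1.5623.
Lab-frame lifetime: Δt = γτ = 1.5623 × 0.290 ps = 0.45307 ps.
Distance: d = vΔt = 0.7683 × 2.998×10⁸ m/s × 4.5307×10^-13 s = 1.04×10^-4 m = 0.104 mm.

0.104 mm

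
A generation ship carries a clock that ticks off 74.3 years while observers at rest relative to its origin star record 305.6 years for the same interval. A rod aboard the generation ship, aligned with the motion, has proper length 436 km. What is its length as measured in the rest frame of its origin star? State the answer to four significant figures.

γ = Δt/Δτ = 305.6/74.3 = 4.11306.
L = L₀/γ = 436/4.11306 = 106.0 km.

106.0 km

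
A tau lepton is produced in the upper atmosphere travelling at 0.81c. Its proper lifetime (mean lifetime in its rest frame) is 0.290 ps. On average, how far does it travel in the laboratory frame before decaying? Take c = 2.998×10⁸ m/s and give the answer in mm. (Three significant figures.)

γ = 1/√(1 − β²) = 1/√(1 − 0.6561) = 1/√0.3439 = 1/0.58643 = 1.7052.
Lab-frame lifetime: Δt = γτ = 1.7052 × 0.290 ps = 0.49451 ps.
Distance: d = vΔt = 0.81 × 2.998×10⁸ m/s × 4.9451×10^-13 s = 1.20×10^-4 m = 0.120 mm.

0.120 mm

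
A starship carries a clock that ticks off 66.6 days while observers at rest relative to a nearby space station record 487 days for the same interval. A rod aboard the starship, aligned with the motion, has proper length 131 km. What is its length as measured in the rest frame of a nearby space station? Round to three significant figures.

17.9 km

The time-dilation ratio gives γ = 487/66.6 = 7.31231.
L = L₀/γ = 131/7.31231 = 17.9 km.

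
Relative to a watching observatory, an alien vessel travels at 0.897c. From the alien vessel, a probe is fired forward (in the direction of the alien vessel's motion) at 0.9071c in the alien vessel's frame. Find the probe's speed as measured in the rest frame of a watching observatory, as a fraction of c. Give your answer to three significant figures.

Relativistic velocity addition: u = (u' + v)/(1 + u'v/c²), with u' = 0.9071c and v = 0.897c.
Numerator: 0.9071 + 0.897 = 1.8041. Denominator: 1 + (0.9071)(0.897) = 1.8136687.
u = 1.8041/1.8136687 = 0.99472, so the speed is 0.995c.

0.995c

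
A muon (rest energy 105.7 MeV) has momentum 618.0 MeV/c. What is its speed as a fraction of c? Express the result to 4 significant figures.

pc/(mc²) = 618.0/105.7 = 5.8467 = βγ = β/√(1−β²).
So β² = x²/(1 + x²) with x = 5.8467: x² = 34.1839, β² = 34.1839/35.1839 = 0.971578, β = 0.9857.

0.9857c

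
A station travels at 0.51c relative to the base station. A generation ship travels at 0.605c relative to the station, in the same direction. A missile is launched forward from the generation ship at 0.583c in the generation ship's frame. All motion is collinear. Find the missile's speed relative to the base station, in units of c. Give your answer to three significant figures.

First combine the missile and generation ship (S''→S'): u₁ = (0.583 + 0.605)/(1 + 0.583×0.605) = 1.188/1.352715 = 0.87823.
Then combine with the station (S'→S): u = (0.87823 + 0.51)/(1 + 0.87823×0.51) = 1.38823/1.4478973 = 0.95879.

0.959c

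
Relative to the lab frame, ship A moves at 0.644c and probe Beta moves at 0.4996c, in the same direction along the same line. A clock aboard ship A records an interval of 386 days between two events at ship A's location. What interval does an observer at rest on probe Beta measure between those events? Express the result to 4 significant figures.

Speed of ship A in probe Beta's frame: u = (v_A − v_B)/(1 − v_A v_B/c²) = (0.644 − 0.4996)/(1 − 0.644×0.4996) = 0.1444/0.6782576 = 0.2129; |u| = 0.2129c.
γ for this relative speed: γ = 1/√(1 − 0.0453264) = 1.0235.
The clock on ship A records proper time, so probe Beta measures Δt = γΔτ = 1.0235 × 386 = 395.1 days.

395.1 days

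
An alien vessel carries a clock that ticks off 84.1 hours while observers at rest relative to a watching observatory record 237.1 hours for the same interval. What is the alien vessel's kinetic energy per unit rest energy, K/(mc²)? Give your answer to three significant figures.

The time-dilation ratio gives γ = 237.1/84.1 = 2.81926.
Since K = (γ−1)mc², K/(mc²) = 2.81926 − 1 = 1.82.

1.82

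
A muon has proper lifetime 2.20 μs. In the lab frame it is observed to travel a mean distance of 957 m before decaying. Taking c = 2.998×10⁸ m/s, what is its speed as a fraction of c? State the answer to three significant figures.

d = βγcτ ⇒ βγ = d/(cτ) = 957.0 m / (659.56 m) = 1.451.
β = (βγ)/√(1+(βγ)²) = 1.451/√3.1054 = 0.823.

0.823c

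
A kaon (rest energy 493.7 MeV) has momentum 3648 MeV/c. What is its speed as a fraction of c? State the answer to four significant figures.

0.9910c

pc/(mc²) = 3648/493.7 = 7.3891 = βγ = β/√(1−β²).
So β² = x²/(1 + x²) with x = 7.3891: x² = 54.5988, β² = 54.5988/55.5988 = 0.982014, β = 0.9910.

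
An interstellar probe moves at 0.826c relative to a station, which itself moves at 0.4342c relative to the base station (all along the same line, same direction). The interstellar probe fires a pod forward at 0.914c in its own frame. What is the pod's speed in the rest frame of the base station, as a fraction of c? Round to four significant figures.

Compose velocities in two stages. Stage 1 (into S'): u₁ = (0.914+0.826)/(1+0.914×0.826) = 0.99147.
Stage 2 (into S): u = (0.99147+0.4342)/(1+0.99147×0.4342) = 0.99663, so the speed is 0.9966c.

0.9966c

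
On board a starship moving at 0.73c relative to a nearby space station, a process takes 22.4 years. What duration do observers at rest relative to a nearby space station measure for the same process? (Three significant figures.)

With β = 0.73, γ = 1/√(1 − 0.73²) = 1/√0.4671 = 1.4632.
The onboard clock measures proper time, so the interval in the rest frame of a nearby space station is dilated: Δt = γ·Δτ = 1.4632 × 22.4 years = 32.8 years.

32.8 years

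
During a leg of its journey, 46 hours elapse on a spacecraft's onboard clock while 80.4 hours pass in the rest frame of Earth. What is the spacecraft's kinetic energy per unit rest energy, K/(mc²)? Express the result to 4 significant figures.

γ = Δt/Δτ = 80.4/46 = 1.74783.
Since K = (γ−1)mc², K/(mc²) = 1.74783 − 1 = 0.7478.

0.7478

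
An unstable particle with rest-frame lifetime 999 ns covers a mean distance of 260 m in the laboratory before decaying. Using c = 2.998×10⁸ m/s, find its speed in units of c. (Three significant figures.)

0.656c

Let x = d/(cτ) = 260.0 m / (2.998×10⁸ m/s × 9.990×10^-7 s) = 0.86811. Since d = βγcτ, x = βγ = β/√(1−β²).
Solving: β² = x²/(1+x²) = 0.753615/1.753615 = 0.429749, so β = 0.656.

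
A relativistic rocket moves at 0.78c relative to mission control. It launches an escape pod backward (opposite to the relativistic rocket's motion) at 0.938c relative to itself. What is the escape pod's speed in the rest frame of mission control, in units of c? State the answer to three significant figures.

0.589c

In units of c, u = (u' + v)/(1 + u'v) with u' = −0.938 and v = 0.78.
Numerator: −0.938 + 0.78 = −0.158. Denominator: 1 + (−0.938)(0.78) = 0.26836.
u = −0.158/0.26836 = −0.58876, so the speed is 0.589c.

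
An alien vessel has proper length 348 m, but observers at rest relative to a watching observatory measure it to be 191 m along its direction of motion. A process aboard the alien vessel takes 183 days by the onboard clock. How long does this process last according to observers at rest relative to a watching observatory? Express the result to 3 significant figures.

Length contraction gives γ = L₀/L = 348/191 = 1.82199.
The same γ dilates the second interval: 1.82199 × 183 days = 333 days.

333 days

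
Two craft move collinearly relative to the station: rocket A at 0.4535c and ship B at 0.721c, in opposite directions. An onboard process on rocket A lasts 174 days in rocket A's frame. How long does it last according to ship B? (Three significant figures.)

374 days

The velocity of rocket A relative to ship B is (0.4535 + 0.721)c / (1 + 0.4535×0.721) = 0.8851c; relative speed 0.8851c.
At |u| = 0.8851c, γ = (1 − 0.783402)^(−1/2) = 2.1487.
The clock on rocket A records proper time, so ship B measures Δt = γΔτ = 2.1487 × 174 = 374 days.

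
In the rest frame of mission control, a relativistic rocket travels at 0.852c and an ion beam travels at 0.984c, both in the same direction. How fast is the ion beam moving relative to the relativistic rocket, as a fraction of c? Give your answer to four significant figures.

0.8167c

Transform to the relativistic rocket's frame: u' = (u − v)/(1 − uv/c²).
u' = (0.984 − 0.852)/(1 − 0.984×0.852) = 0.132/0.161632 = 0.81667.
Speed in the relativistic rocket's frame: 0.8167c (in the same direction).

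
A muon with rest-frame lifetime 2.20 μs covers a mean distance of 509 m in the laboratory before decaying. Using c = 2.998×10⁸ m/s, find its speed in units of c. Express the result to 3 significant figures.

0.611c

Lab distance = (lab lifetime)·v = γτ·βc, so βγ = d/(cτ) = 509.0/(2.998×10⁸ × 2.200×10^-6) = 0.77173.
With βγ = 0.77173: γ² = 1 + (βγ)² = 1.595567, and β = (βγ)/γ = 0.77173/1.26316 = 0.611.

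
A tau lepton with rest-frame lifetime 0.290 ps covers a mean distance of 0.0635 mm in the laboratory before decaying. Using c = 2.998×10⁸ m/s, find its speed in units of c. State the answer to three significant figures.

d = βγcτ ⇒ βγ = d/(cτ) = 6.350×10^-5 m / (8.6942×10^-5 m) = 0.73037.
β = (βγ)/√(1+(βγ)²) = 0.73037/√1.53344 = 0.590.

0.590c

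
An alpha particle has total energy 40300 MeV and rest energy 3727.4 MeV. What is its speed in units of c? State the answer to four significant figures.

γ = E/(mc²) = 40300/3727.4 = 10.812.
β = √(1 − 1/γ²) = √(1 − 0.00855437) = √0.99144563 = 0.9957.

0.9957c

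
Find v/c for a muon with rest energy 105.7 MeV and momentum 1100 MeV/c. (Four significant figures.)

0.9954

βγ = pc/(mc²) = 1100/105.7 = 10.407.
Since γ² = 1 + (βγ)² = 109.306, γ = √109.306 = 10.455, and β = (βγ)/γ = 10.407/10.455 = 0.9954.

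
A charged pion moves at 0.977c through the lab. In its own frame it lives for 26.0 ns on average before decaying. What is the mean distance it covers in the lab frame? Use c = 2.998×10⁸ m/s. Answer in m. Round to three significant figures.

Lorentz factor: γ = (1 − 0.954529)^(−1/2) = 4.6896.
Lab-frame lifetime: Δt = γτ = 4.6896 × 26.0 ns = 121.93 ns.
Distance: d = vΔt = 0.977 × 2.998×10⁸ m/s × 1.2193×10^-7 s = 35.7 m.

35.7 m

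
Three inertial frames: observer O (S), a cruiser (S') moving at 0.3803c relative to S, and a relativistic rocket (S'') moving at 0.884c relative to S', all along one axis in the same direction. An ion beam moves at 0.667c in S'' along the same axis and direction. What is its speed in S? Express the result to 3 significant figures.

First combine the ion beam and relativistic rocket (S''→S'): u₁ = (0.667 + 0.884)/(1 + 0.667×0.884) = 1.551/1.589628 = 0.9757.
Then combine with the cruiser (S'→S): u = (0.9757 + 0.3803)/(1 + 0.9757×0.3803) = 1.356/1.37105871 = 0.98902.

0.989c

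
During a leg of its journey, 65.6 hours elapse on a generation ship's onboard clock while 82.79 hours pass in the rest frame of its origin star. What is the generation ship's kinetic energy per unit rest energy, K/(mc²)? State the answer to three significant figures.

From Δt = γΔτ: γ = 82.79/65.6 = 1.26204.
Since K = (γ−1)mc², K/(mc²) = 1.26204 − 1 = 0.262.

0.262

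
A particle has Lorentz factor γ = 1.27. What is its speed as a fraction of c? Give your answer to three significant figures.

0.616c

β = √(1 − 1/γ²) = √(1 − 1/1.6129) = √0.379999 = 0.616.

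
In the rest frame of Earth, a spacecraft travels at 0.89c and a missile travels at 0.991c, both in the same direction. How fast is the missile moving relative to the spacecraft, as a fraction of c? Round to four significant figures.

Transform to the spacecraft's frame: u' = (u − v)/(1 − uv/c²).
u' = (0.991 − 0.89)/(1 − 0.991×0.89) = 0.101/0.11801 = 0.85586.
Speed in the spacecraft's frame: 0.8559c (in the same direction).

0.8559c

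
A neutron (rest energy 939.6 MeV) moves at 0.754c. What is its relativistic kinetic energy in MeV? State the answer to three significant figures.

With β = 0.754, γ = 1/√(1 − 0.754²) = 1/√0.431484 = 1.52236.
Kinetic energy: K = (γ − 1)mc² = (1.52236 − 1) × 939.6 MeV = 0.52236 × 939.6 = 491 MeV.

491 MeV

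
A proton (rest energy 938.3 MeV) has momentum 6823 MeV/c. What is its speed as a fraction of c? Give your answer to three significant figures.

0.991c

βγ = pc/(mc²) = 6823/938.3 = 7.2717.
Since γ² = 1 + (βγ)² = 53.8776, γ = √53.8776 = 7.34014, and β = (βγ)/γ = 7.2717/7.34014 = 0.991.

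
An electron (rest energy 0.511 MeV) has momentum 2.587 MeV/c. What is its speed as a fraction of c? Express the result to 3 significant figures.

0.981c

βγ = pc/(mc²) = 2.587/0.511 = 5.0626.
Since γ² = 1 + (βγ)² = 26.6299, γ = √26.6299 = 5.16042, and β = (βγ)/γ = 5.0626/5.16042 = 0.981.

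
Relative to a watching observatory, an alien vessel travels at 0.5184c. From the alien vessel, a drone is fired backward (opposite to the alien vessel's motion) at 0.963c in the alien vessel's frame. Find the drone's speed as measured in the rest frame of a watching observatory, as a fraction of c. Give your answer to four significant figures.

0.8878c

In units of c, u = (u' + v)/(1 + u'v) with u' = −0.963 and v = 0.5184.
Numerator: −0.963 + 0.5184 = −0.4446. Denominator: 1 + (−0.963)(0.5184) = 0.5007808.
u = −0.4446/0.5007808 = −0.88781, so the speed is 0.8878c.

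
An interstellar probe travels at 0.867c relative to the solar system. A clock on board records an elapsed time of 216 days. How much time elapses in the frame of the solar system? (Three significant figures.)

Lorentz factor: γ = (1 − 0.751689)^(−1/2) = 2.0068.
The onboard clock measures proper time, so the interval in the rest frame of the solar system is dilated: Δt = γ·Δτ = 2.0068 × 216 days = 433 days.

433 days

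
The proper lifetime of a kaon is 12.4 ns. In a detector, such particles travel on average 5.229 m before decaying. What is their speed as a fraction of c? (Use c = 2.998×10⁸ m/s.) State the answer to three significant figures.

d = βγcτ ⇒ βγ = d/(cτ) = 5.229 m / (3.71752 m) = 1.4066.
β = (βγ)/√(1+(βγ)²) = 1.4066/√2.97852 = 0.815.

0.815c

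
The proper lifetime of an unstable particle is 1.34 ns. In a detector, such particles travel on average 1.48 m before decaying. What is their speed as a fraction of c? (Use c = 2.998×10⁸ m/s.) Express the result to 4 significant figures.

Let x = d/(cτ) = 1.480 m / (2.998×10⁸ m/s × 1.340×10^-9 s) = 3.684. Since d = βγcτ, x = βγ = β/√(1−β²).
Solving: β² = x²/(1+x²) = 13.5719/14.5719 = 0.931375, so β = 0.9651.

0.9651c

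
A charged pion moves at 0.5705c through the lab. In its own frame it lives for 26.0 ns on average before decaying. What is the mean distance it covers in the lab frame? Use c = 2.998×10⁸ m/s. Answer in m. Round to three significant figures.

5.41 m

With β = 0.5705, γ = 1/√(1 − 0.5705²) = 1/√0.67452975 = 1.2176.
Lab-frame lifetime: Δt = γτ = 1.2176 × 26.0 ns = 31.658 ns.
Distance: d = vΔt = 0.5705 × 2.998×10⁸ m/s × 3.1658×10^-8 s = 5.41 m.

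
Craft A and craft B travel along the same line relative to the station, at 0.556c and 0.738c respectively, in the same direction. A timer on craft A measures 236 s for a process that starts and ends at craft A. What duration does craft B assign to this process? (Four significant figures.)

248.1 s

Speed of craft A in craft B's frame: u = (v_A − v_B)/(1 − v_A v_B/c²) = (0.556 − 0.738)/(1 − 0.556×0.738) = −0.182/0.589672 = −0.30865; |u| = 0.30865c.
At |u| = 0.30865c, γ = (1 − 0.0952648)^(−1/2) = 1.0513.
The clock on craft A records proper time, so craft B measures Δt = γΔτ = 1.0513 × 236 = 248.1 s.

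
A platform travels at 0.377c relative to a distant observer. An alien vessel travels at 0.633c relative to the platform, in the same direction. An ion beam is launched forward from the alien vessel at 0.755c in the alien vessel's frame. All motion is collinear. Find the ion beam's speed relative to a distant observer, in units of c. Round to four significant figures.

0.9720c

First combine the ion beam and alien vessel (S''→S'): u₁ = (0.755 + 0.633)/(1 + 0.755×0.633) = 1.388/1.477915 = 0.93916.
Then combine with the platform (S'→S): u = (0.93916 + 0.377)/(1 + 0.93916×0.377) = 1.31616/1.35406332 = 0.97201.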